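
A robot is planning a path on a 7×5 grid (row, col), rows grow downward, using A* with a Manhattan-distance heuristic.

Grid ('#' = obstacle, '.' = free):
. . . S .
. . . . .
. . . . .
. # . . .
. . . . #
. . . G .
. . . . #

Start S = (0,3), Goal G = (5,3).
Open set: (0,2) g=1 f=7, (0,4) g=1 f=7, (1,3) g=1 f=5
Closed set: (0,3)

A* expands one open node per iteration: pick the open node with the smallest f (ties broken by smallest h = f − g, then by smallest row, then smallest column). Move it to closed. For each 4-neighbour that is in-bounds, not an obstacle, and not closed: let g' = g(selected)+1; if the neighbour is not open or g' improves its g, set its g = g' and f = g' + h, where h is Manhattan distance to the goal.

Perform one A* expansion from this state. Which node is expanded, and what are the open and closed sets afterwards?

expanded=(1,3); open=[(0,2) g=1 f=7, (0,4) g=1 f=7, (1,2) g=2 f=7, (1,4) g=2 f=7, (2,3) g=2 f=5]; closed=[(0,3), (1,3)]

step 1: expand (1,3) (f=5, h=4) → closed; open now [(0,2) g=1 f=7, (0,4) g=1 f=7, (1,2) g=2 f=7, (1,4) g=2 f=7, (2,3) g=2 f=5]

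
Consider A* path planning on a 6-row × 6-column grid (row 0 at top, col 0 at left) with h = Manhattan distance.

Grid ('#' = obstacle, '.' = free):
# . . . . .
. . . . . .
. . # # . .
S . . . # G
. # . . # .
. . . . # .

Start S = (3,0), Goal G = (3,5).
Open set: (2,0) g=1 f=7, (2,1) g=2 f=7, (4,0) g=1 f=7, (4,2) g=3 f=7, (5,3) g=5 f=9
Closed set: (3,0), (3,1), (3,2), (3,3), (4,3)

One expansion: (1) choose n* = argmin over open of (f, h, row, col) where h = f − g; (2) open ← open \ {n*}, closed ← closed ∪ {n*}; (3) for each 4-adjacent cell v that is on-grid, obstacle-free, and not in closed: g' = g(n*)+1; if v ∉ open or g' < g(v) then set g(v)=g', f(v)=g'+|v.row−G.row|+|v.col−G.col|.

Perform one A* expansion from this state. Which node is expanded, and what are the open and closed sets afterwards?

expanded=(4,2); open=[(2,0) g=1 f=7, (2,1) g=2 f=7, (4,0) g=1 f=7, (5,2) g=4 f=9, (5,3) g=5 f=9]; closed=[(3,0), (3,1), (3,2), (3,3), (4,2), (4,3)]

step 1: expand (4,2) (f=7, h=4) → closed; open now [(2,0) g=1 f=7, (2,1) g=2 f=7, (4,0) g=1 f=7, (5,2) g=4 f=9, (5,3) g=5 f=9]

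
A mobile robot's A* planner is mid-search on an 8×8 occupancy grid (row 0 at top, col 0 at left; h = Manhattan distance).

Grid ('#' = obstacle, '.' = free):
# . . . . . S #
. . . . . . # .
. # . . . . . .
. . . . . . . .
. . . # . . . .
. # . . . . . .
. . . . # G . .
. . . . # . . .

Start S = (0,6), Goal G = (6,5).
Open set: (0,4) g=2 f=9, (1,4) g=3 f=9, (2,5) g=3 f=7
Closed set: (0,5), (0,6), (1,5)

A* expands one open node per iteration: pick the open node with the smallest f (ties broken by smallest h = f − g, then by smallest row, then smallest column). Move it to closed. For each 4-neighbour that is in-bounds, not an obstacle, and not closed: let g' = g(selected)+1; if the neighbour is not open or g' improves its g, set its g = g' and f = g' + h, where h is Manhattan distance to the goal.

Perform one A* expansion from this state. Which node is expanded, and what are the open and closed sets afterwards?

expanded=(2,5); open=[(0,4) g=2 f=9, (1,4) g=3 f=9, (2,4) g=4 f=9, (2,6) g=4 f=9, (3,5) g=4 f=7]; closed=[(0,5), (0,6), (1,5), (2,5)]

step 1: expand (2,5) (f=7, h=4) → closed; open now [(0,4) g=2 f=9, (1,4) g=3 f=9, (2,4) g=4 f=9, (2,6) g=4 f=9, (3,5) g=4 f=7]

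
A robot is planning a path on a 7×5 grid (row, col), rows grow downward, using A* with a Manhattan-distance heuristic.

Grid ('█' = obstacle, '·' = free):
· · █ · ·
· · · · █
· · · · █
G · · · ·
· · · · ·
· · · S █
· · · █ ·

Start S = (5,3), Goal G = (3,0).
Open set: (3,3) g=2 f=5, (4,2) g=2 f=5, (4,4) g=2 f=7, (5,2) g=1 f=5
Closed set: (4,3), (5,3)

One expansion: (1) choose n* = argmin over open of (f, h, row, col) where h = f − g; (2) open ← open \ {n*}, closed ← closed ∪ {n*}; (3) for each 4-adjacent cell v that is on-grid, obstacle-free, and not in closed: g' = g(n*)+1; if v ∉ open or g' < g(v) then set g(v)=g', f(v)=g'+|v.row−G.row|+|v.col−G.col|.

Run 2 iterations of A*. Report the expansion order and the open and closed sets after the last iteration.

order=[(3,3) → (3,2)]; open=[(2,2) g=4 f=7, (2,3) g=3 f=7, (3,1) g=4 f=5, (3,4) g=3 f=7, (4,2) g=2 f=5, (4,4) g=2 f=7, (5,2) g=1 f=5]; closed=[(3,2), (3,3), (4,3), (5,3)]

step 1: expand (3,3) (f=5, h=3) → closed; open now [(2,3) g=3 f=7, (3,2) g=3 f=5, (3,4) g=3 f=7, (4,2) g=2 f=5, (4,4) g=2 f=7, (5,2) g=1 f=5]
step 2: expand (3,2) (f=5, h=2) → closed; open now [(2,2) g=4 f=7, (2,3) g=3 f=7, (3,1) g=4 f=5, (3,4) g=3 f=7, (4,2) g=2 f=5, (4,4) g=2 f=7, (5,2) g=1 f=5]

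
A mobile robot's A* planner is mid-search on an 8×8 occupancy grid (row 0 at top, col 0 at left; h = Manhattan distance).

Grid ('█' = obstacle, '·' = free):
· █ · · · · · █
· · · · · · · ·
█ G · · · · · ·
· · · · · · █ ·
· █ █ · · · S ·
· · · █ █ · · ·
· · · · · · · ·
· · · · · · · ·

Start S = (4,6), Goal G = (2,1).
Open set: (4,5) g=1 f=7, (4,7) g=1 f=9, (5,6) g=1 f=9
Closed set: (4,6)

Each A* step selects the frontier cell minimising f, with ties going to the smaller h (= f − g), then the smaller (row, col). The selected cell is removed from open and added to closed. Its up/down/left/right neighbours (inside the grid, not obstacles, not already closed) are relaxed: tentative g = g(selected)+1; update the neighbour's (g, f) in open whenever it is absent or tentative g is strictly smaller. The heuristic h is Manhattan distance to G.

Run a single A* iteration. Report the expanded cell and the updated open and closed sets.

step 1: expand (4,5) (f=7, h=6) → closed; open now [(3,5) g=2 f=7, (4,4) g=2 f=7, (4,7) g=1 f=9, (5,5) g=2 f=9, (5,6) g=1 f=9]

expanded=(4,5); open=[(3,5) g=2 f=7, (4,4) g=2 f=7, (4,7) g=1 f=9, (5,5) g=2 f=9, (5,6) g=1 f=9]; closed=[(4,5), (4,6)]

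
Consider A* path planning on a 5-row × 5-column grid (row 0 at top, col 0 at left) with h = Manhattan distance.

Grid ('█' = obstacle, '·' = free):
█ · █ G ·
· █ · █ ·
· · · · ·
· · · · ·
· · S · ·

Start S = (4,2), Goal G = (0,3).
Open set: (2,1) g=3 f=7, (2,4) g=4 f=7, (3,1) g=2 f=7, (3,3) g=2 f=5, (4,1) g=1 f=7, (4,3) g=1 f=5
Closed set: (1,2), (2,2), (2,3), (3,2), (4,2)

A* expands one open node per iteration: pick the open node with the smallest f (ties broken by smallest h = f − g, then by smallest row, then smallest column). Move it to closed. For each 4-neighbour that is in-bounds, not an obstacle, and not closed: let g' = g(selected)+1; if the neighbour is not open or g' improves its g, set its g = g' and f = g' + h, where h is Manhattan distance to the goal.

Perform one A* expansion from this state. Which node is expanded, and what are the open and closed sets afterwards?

step 1: expand (3,3) (f=5, h=3) → closed; open now [(2,1) g=3 f=7, (2,4) g=4 f=7, (3,1) g=2 f=7, (3,4) g=3 f=7, (4,1) g=1 f=7, (4,3) g=1 f=5]

expanded=(3,3); open=[(2,1) g=3 f=7, (2,4) g=4 f=7, (3,1) g=2 f=7, (3,4) g=3 f=7, (4,1) g=1 f=7, (4,3) g=1 f=5]; closed=[(1,2), (2,2), (2,3), (3,2), (3,3), (4,2)]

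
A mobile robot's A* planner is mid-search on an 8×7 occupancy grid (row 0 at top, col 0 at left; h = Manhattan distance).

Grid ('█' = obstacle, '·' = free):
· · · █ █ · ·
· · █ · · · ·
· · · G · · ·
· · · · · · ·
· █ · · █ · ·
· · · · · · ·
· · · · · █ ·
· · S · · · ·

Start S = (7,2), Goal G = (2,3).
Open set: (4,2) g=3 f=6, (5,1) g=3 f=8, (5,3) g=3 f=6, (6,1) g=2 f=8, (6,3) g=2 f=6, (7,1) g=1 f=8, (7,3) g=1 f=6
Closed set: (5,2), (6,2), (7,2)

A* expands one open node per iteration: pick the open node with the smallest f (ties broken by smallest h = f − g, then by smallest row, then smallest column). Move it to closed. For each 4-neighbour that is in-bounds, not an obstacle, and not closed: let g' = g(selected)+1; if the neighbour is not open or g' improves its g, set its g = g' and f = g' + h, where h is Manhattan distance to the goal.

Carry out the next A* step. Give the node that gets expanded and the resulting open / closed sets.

step 1: expand (4,2) (f=6, h=3) → closed; open now [(3,2) g=4 f=6, (4,3) g=4 f=6, (5,1) g=3 f=8, (5,3) g=3 f=6, (6,1) g=2 f=8, (6,3) g=2 f=6, (7,1) g=1 f=8, (7,3) g=1 f=6]

expanded=(4,2); open=[(3,2) g=4 f=6, (4,3) g=4 f=6, (5,1) g=3 f=8, (5,3) g=3 f=6, (6,1) g=2 f=8, (6,3) g=2 f=6, (7,1) g=1 f=8, (7,3) g=1 f=6]; closed=[(4,2), (5,2), (6,2), (7,2)]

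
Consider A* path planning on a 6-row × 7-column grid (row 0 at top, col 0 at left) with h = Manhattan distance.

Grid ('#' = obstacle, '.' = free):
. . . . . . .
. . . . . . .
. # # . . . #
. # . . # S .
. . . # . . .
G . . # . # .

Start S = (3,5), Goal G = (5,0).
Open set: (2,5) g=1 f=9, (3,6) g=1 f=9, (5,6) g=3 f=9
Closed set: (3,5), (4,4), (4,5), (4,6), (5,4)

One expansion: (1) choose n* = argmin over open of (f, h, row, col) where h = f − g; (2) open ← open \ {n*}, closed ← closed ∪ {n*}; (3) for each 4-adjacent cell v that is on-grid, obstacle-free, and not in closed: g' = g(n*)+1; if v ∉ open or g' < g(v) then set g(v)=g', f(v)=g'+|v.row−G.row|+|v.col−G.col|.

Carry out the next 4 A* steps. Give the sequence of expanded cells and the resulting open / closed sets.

order=[(5,6) → (2,5) → (2,4) → (2,3)]; open=[(1,3) g=4 f=11, (1,4) g=3 f=11, (1,5) g=2 f=11, (3,3) g=4 f=9, (3,6) g=1 f=9]; closed=[(2,3), (2,4), (2,5), (3,5), (4,4), (4,5), (4,6), (5,4), (5,6)]

step 1: expand (5,6) (f=9, h=6) → closed; open now [(2,5) g=1 f=9, (3,6) g=1 f=9]
step 2: expand (2,5) (f=9, h=8) → closed; open now [(1,5) g=2 f=11, (2,4) g=2 f=9, (3,6) g=1 f=9]
step 3: expand (2,4) (f=9, h=7) → closed; open now [(1,4) g=3 f=11, (1,5) g=2 f=11, (2,3) g=3 f=9, (3,6) g=1 f=9]
step 4: expand (2,3) (f=9, h=6) → closed; open now [(1,3) g=4 f=11, (1,4) g=3 f=11, (1,5) g=2 f=11, (3,3) g=4 f=9, (3,6) g=1 f=9]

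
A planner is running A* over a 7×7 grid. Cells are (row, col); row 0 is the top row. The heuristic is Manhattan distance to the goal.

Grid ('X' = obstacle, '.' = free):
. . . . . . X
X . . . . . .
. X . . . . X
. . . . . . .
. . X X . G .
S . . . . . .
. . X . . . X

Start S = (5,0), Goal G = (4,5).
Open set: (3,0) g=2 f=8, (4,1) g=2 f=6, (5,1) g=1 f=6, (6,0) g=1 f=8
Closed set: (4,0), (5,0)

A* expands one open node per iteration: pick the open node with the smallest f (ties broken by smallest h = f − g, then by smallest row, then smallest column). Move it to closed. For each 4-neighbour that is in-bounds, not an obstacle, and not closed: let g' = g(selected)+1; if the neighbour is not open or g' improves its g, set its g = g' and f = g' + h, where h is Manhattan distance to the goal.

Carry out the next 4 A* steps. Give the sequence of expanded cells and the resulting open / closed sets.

step 1: expand (4,1) (f=6, h=4) → closed; open now [(3,0) g=2 f=8, (3,1) g=3 f=8, (5,1) g=1 f=6, (6,0) g=1 f=8]
step 2: expand (5,1) (f=6, h=5) → closed; open now [(3,0) g=2 f=8, (3,1) g=3 f=8, (5,2) g=2 f=6, (6,0) g=1 f=8, (6,1) g=2 f=8]
step 3: expand (5,2) (f=6, h=4) → closed; open now [(3,0) g=2 f=8, (3,1) g=3 f=8, (5,3) g=3 f=6, (6,0) g=1 f=8, (6,1) g=2 f=8]
step 4: expand (5,3) (f=6, h=3) → closed; open now [(3,0) g=2 f=8, (3,1) g=3 f=8, (5,4) g=4 f=6, (6,0) g=1 f=8, (6,1) g=2 f=8, (6,3) g=4 f=8]

order=[(4,1) → (5,1) → (5,2) → (5,3)]; open=[(3,0) g=2 f=8, (3,1) g=3 f=8, (5,4) g=4 f=6, (6,0) g=1 f=8, (6,1) g=2 f=8, (6,3) g=4 f=8]; closed=[(4,0), (4,1), (5,0), (5,1), (5,2), (5,3)]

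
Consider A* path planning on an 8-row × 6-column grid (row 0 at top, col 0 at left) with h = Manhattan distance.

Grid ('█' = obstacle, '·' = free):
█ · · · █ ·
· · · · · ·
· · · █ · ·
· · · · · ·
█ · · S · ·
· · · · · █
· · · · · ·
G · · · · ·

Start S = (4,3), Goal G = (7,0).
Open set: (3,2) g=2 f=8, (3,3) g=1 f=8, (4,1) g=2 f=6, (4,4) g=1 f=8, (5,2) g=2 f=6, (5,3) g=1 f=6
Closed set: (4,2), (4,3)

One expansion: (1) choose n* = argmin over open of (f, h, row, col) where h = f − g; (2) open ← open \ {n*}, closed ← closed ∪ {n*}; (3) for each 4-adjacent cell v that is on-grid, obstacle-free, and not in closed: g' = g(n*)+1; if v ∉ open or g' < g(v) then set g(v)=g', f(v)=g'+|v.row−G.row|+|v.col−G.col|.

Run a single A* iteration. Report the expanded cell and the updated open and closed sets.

step 1: expand (4,1) (f=6, h=4) → closed; open now [(3,1) g=3 f=8, (3,2) g=2 f=8, (3,3) g=1 f=8, (4,4) g=1 f=8, (5,1) g=3 f=6, (5,2) g=2 f=6, (5,3) g=1 f=6]

expanded=(4,1); open=[(3,1) g=3 f=8, (3,2) g=2 f=8, (3,3) g=1 f=8, (4,4) g=1 f=8, (5,1) g=3 f=6, (5,2) g=2 f=6, (5,3) g=1 f=6]; closed=[(4,1), (4,2), (4,3)]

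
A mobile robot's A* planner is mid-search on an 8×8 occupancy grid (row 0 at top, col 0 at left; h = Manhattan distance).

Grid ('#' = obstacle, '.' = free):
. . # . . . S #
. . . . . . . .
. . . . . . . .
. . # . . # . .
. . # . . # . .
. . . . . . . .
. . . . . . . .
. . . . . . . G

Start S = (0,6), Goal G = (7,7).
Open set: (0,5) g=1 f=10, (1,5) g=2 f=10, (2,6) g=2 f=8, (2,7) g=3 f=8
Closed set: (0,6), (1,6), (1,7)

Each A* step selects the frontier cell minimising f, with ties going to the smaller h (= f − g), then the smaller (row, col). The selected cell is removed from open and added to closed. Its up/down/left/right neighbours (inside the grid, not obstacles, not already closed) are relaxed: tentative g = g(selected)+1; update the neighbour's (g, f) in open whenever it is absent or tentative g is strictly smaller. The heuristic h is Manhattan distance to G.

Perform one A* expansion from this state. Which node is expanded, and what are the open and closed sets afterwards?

step 1: expand (2,7) (f=8, h=5) → closed; open now [(0,5) g=1 f=10, (1,5) g=2 f=10, (2,6) g=2 f=8, (3,7) g=4 f=8]

expanded=(2,7); open=[(0,5) g=1 f=10, (1,5) g=2 f=10, (2,6) g=2 f=8, (3,7) g=4 f=8]; closed=[(0,6), (1,6), (1,7), (2,7)]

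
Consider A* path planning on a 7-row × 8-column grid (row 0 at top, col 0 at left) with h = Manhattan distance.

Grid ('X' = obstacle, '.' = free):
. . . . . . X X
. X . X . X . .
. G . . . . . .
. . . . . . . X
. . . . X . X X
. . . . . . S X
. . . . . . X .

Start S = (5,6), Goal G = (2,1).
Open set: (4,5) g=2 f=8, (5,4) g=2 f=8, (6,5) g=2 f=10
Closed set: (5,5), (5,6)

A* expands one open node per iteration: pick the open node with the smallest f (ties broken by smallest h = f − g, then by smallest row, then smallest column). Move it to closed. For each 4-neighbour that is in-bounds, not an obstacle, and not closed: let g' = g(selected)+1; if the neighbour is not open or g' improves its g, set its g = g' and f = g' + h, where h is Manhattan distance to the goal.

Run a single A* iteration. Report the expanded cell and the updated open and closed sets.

expanded=(4,5); open=[(3,5) g=3 f=8, (5,4) g=2 f=8, (6,5) g=2 f=10]; closed=[(4,5), (5,5), (5,6)]

step 1: expand (4,5) (f=8, h=6) → closed; open now [(3,5) g=3 f=8, (5,4) g=2 f=8, (6,5) g=2 f=10]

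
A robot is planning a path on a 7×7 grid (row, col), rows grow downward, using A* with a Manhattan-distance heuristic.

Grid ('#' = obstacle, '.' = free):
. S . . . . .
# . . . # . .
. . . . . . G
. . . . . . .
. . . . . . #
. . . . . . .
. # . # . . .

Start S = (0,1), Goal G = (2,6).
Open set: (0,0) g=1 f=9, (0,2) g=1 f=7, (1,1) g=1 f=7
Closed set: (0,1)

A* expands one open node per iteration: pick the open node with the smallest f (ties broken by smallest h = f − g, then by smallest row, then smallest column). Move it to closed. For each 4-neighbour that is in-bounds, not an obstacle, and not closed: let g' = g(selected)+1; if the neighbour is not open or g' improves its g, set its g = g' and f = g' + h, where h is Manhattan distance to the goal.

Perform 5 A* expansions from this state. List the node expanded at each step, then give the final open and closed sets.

order=[(0,2) → (0,3) → (0,4) → (0,5) → (0,6)]; open=[(0,0) g=1 f=9, (1,1) g=1 f=7, (1,2) g=2 f=7, (1,3) g=3 f=7, (1,5) g=5 f=7, (1,6) g=6 f=7]; closed=[(0,1), (0,2), (0,3), (0,4), (0,5), (0,6)]

step 1: expand (0,2) (f=7, h=6) → closed; open now [(0,0) g=1 f=9, (0,3) g=2 f=7, (1,1) g=1 f=7, (1,2) g=2 f=7]
step 2: expand (0,3) (f=7, h=5) → closed; open now [(0,0) g=1 f=9, (0,4) g=3 f=7, (1,1) g=1 f=7, (1,2) g=2 f=7, (1,3) g=3 f=7]
step 3: expand (0,4) (f=7, h=4) → closed; open now [(0,0) g=1 f=9, (0,5) g=4 f=7, (1,1) g=1 f=7, (1,2) g=2 f=7, (1,3) g=3 f=7]
step 4: expand (0,5) (f=7, h=3) → closed; open now [(0,0) g=1 f=9, (0,6) g=5 f=7, (1,1) g=1 f=7, (1,2) g=2 f=7, (1,3) g=3 f=7, (1,5) g=5 f=7]
step 5: expand (0,6) (f=7, h=2) → closed; open now [(0,0) g=1 f=9, (1,1) g=1 f=7, (1,2) g=2 f=7, (1,3) g=3 f=7, (1,5) g=5 f=7, (1,6) g=6 f=7]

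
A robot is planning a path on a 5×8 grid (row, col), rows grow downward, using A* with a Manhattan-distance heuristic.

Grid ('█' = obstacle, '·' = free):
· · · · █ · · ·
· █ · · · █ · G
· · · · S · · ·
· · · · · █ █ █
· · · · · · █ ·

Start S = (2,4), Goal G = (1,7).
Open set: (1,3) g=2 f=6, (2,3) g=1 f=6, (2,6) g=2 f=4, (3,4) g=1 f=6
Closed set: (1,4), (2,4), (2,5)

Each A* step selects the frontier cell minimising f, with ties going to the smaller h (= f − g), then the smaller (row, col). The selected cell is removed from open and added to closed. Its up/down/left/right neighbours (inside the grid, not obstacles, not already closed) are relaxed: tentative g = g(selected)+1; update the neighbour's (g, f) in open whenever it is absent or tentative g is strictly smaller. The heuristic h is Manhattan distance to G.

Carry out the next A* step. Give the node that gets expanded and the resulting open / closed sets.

expanded=(2,6); open=[(1,3) g=2 f=6, (1,6) g=3 f=4, (2,3) g=1 f=6, (2,7) g=3 f=4, (3,4) g=1 f=6]; closed=[(1,4), (2,4), (2,5), (2,6)]

step 1: expand (2,6) (f=4, h=2) → closed; open now [(1,3) g=2 f=6, (1,6) g=3 f=4, (2,3) g=1 f=6, (2,7) g=3 f=4, (3,4) g=1 f=6]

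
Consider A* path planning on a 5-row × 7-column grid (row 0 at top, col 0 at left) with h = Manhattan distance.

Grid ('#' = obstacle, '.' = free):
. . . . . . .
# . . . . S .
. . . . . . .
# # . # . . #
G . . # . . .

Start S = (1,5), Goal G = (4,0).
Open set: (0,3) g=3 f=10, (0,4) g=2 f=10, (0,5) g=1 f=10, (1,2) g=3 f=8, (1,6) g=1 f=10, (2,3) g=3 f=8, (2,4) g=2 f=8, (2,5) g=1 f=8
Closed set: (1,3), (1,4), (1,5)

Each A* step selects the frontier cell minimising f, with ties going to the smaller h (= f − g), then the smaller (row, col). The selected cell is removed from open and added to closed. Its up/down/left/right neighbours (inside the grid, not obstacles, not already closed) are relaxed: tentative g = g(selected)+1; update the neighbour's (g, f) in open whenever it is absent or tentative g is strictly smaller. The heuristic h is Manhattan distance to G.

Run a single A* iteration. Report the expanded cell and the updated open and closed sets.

expanded=(1,2); open=[(0,2) g=4 f=10, (0,3) g=3 f=10, (0,4) g=2 f=10, (0,5) g=1 f=10, (1,1) g=4 f=8, (1,6) g=1 f=10, (2,2) g=4 f=8, (2,3) g=3 f=8, (2,4) g=2 f=8, (2,5) g=1 f=8]; closed=[(1,2), (1,3), (1,4), (1,5)]

step 1: expand (1,2) (f=8, h=5) → closed; open now [(0,2) g=4 f=10, (0,3) g=3 f=10, (0,4) g=2 f=10, (0,5) g=1 f=10, (1,1) g=4 f=8, (1,6) g=1 f=10, (2,2) g=4 f=8, (2,3) g=3 f=8, (2,4) g=2 f=8, (2,5) g=1 f=8]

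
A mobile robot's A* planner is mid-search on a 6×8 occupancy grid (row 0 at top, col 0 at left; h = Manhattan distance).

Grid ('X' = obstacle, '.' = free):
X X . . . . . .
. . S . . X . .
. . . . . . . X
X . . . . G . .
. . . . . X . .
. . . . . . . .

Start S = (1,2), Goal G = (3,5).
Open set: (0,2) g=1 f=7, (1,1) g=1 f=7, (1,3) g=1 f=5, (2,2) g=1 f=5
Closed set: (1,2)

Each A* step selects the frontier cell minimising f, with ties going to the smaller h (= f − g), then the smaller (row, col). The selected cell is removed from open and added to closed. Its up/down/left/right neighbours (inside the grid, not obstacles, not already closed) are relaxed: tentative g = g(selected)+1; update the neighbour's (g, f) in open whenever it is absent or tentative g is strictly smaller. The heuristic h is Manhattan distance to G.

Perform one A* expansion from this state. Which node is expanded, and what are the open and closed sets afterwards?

step 1: expand (1,3) (f=5, h=4) → closed; open now [(0,2) g=1 f=7, (0,3) g=2 f=7, (1,1) g=1 f=7, (1,4) g=2 f=5, (2,2) g=1 f=5, (2,3) g=2 f=5]

expanded=(1,3); open=[(0,2) g=1 f=7, (0,3) g=2 f=7, (1,1) g=1 f=7, (1,4) g=2 f=5, (2,2) g=1 f=5, (2,3) g=2 f=5]; closed=[(1,2), (1,3)]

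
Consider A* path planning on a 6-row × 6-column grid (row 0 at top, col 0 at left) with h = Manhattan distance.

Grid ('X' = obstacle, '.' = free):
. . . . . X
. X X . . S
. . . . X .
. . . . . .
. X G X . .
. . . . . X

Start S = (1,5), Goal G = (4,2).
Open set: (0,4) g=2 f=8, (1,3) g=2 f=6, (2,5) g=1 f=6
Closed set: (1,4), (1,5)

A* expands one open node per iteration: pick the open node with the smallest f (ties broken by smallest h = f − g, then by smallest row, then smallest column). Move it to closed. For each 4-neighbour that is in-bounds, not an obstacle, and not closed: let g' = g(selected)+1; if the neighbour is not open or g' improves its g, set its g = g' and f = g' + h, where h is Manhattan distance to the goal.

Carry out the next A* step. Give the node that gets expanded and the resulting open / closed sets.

step 1: expand (1,3) (f=6, h=4) → closed; open now [(0,3) g=3 f=8, (0,4) g=2 f=8, (2,3) g=3 f=6, (2,5) g=1 f=6]

expanded=(1,3); open=[(0,3) g=3 f=8, (0,4) g=2 f=8, (2,3) g=3 f=6, (2,5) g=1 f=6]; closed=[(1,3), (1,4), (1,5)]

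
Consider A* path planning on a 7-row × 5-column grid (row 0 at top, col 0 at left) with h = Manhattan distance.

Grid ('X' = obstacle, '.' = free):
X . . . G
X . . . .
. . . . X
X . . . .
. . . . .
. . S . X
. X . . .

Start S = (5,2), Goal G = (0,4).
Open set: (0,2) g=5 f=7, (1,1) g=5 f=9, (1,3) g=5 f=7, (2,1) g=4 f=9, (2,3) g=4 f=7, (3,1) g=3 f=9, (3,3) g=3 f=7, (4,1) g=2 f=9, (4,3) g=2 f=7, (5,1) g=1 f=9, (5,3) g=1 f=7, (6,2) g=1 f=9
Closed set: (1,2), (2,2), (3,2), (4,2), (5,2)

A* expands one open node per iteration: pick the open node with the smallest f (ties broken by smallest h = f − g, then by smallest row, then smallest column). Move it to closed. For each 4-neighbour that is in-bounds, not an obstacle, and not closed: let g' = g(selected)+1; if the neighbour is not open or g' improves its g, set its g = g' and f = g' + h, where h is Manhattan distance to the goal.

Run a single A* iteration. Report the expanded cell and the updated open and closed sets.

step 1: expand (0,2) (f=7, h=2) → closed; open now [(0,1) g=6 f=9, (0,3) g=6 f=7, (1,1) g=5 f=9, (1,3) g=5 f=7, (2,1) g=4 f=9, (2,3) g=4 f=7, (3,1) g=3 f=9, (3,3) g=3 f=7, (4,1) g=2 f=9, (4,3) g=2 f=7, (5,1) g=1 f=9, (5,3) g=1 f=7, (6,2) g=1 f=9]

expanded=(0,2); open=[(0,1) g=6 f=9, (0,3) g=6 f=7, (1,1) g=5 f=9, (1,3) g=5 f=7, (2,1) g=4 f=9, (2,3) g=4 f=7, (3,1) g=3 f=9, (3,3) g=3 f=7, (4,1) g=2 f=9, (4,3) g=2 f=7, (5,1) g=1 f=9, (5,3) g=1 f=7, (6,2) g=1 f=9]; closed=[(0,2), (1,2), (2,2), (3,2), (4,2), (5,2)]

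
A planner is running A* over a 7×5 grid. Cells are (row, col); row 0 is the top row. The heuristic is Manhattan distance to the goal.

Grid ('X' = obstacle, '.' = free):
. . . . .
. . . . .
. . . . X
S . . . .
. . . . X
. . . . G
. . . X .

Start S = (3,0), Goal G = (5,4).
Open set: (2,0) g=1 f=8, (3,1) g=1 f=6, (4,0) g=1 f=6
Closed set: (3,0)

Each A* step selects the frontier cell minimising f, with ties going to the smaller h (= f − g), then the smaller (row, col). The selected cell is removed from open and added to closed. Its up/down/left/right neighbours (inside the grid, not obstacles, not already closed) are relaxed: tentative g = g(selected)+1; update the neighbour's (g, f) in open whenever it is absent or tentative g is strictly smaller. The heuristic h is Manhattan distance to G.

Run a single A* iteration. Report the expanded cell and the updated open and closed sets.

expanded=(3,1); open=[(2,0) g=1 f=8, (2,1) g=2 f=8, (3,2) g=2 f=6, (4,0) g=1 f=6, (4,1) g=2 f=6]; closed=[(3,0), (3,1)]

step 1: expand (3,1) (f=6, h=5) → closed; open now [(2,0) g=1 f=8, (2,1) g=2 f=8, (3,2) g=2 f=6, (4,0) g=1 f=6, (4,1) g=2 f=6]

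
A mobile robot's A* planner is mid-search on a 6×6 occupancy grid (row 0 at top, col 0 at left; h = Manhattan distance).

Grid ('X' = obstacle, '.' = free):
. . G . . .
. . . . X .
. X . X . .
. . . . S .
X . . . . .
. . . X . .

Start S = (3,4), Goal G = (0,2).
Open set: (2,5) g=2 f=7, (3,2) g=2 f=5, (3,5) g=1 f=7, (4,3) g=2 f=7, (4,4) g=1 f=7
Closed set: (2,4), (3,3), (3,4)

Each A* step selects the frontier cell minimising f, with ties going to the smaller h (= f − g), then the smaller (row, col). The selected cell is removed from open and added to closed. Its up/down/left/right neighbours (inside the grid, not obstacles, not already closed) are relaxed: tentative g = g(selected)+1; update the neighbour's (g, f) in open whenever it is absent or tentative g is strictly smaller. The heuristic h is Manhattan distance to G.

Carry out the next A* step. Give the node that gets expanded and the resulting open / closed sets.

expanded=(3,2); open=[(2,2) g=3 f=5, (2,5) g=2 f=7, (3,1) g=3 f=7, (3,5) g=1 f=7, (4,2) g=3 f=7, (4,3) g=2 f=7, (4,4) g=1 f=7]; closed=[(2,4), (3,2), (3,3), (3,4)]

step 1: expand (3,2) (f=5, h=3) → closed; open now [(2,2) g=3 f=5, (2,5) g=2 f=7, (3,1) g=3 f=7, (3,5) g=1 f=7, (4,2) g=3 f=7, (4,3) g=2 f=7, (4,4) g=1 f=7]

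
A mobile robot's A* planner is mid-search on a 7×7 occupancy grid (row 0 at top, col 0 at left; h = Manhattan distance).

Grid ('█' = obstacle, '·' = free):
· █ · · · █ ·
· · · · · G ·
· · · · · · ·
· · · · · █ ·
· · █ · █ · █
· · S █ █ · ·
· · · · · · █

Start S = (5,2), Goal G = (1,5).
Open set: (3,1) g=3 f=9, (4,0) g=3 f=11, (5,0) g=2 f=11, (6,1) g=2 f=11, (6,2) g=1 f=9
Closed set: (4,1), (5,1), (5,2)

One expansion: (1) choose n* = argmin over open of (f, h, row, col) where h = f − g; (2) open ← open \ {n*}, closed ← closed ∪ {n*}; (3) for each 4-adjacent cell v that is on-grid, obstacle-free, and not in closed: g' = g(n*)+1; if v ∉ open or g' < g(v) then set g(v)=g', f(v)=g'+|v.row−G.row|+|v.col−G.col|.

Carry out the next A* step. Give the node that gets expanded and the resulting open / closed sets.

expanded=(3,1); open=[(2,1) g=4 f=9, (3,0) g=4 f=11, (3,2) g=4 f=9, (4,0) g=3 f=11, (5,0) g=2 f=11, (6,1) g=2 f=11, (6,2) g=1 f=9]; closed=[(3,1), (4,1), (5,1), (5,2)]

step 1: expand (3,1) (f=9, h=6) → closed; open now [(2,1) g=4 f=9, (3,0) g=4 f=11, (3,2) g=4 f=9, (4,0) g=3 f=11, (5,0) g=2 f=11, (6,1) g=2 f=11, (6,2) g=1 f=9]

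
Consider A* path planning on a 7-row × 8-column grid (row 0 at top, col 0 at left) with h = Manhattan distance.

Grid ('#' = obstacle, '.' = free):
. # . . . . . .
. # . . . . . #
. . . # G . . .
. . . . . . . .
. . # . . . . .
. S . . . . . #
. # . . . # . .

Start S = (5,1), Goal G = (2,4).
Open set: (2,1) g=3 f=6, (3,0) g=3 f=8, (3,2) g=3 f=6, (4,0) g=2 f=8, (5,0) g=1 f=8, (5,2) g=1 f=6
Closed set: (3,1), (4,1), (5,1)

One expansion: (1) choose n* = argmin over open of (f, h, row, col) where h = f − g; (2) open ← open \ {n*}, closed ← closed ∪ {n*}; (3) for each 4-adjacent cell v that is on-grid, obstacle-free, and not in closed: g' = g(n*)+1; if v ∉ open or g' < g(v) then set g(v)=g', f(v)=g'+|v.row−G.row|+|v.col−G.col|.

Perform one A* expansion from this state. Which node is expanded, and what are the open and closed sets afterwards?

expanded=(2,1); open=[(2,0) g=4 f=8, (2,2) g=4 f=6, (3,0) g=3 f=8, (3,2) g=3 f=6, (4,0) g=2 f=8, (5,0) g=1 f=8, (5,2) g=1 f=6]; closed=[(2,1), (3,1), (4,1), (5,1)]

step 1: expand (2,1) (f=6, h=3) → closed; open now [(2,0) g=4 f=8, (2,2) g=4 f=6, (3,0) g=3 f=8, (3,2) g=3 f=6, (4,0) g=2 f=8, (5,0) g=1 f=8, (5,2) g=1 f=6]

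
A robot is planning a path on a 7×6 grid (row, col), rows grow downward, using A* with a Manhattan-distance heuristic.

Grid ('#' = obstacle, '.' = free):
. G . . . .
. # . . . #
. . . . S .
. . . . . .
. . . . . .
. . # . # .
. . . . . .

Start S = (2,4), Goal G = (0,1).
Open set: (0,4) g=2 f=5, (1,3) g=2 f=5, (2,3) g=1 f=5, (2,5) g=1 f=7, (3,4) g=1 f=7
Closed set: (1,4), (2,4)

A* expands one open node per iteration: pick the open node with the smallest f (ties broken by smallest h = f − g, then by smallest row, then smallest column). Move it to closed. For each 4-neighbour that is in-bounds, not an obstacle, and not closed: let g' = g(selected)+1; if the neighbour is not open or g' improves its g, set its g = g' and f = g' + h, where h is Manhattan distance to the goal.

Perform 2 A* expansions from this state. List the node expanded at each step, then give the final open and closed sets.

step 1: expand (0,4) (f=5, h=3) → closed; open now [(0,3) g=3 f=5, (0,5) g=3 f=7, (1,3) g=2 f=5, (2,3) g=1 f=5, (2,5) g=1 f=7, (3,4) g=1 f=7]
step 2: expand (0,3) (f=5, h=2) → closed; open now [(0,2) g=4 f=5, (0,5) g=3 f=7, (1,3) g=2 f=5, (2,3) g=1 f=5, (2,5) g=1 f=7, (3,4) g=1 f=7]

order=[(0,4) → (0,3)]; open=[(0,2) g=4 f=5, (0,5) g=3 f=7, (1,3) g=2 f=5, (2,3) g=1 f=5, (2,5) g=1 f=7, (3,4) g=1 f=7]; closed=[(0,3), (0,4), (1,4), (2,4)]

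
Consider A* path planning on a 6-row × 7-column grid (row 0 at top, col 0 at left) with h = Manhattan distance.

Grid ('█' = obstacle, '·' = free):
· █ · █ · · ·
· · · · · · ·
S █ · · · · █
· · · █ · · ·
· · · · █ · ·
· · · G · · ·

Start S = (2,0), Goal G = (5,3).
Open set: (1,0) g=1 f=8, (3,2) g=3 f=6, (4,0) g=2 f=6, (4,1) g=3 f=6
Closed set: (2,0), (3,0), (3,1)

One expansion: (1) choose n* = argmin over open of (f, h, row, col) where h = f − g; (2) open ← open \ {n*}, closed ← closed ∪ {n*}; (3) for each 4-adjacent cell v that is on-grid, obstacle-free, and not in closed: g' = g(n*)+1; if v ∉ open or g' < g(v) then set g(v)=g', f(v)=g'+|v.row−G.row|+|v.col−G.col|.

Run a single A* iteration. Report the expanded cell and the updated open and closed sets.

expanded=(3,2); open=[(1,0) g=1 f=8, (2,2) g=4 f=8, (4,0) g=2 f=6, (4,1) g=3 f=6, (4,2) g=4 f=6]; closed=[(2,0), (3,0), (3,1), (3,2)]

step 1: expand (3,2) (f=6, h=3) → closed; open now [(1,0) g=1 f=8, (2,2) g=4 f=8, (4,0) g=2 f=6, (4,1) g=3 f=6, (4,2) g=4 f=6]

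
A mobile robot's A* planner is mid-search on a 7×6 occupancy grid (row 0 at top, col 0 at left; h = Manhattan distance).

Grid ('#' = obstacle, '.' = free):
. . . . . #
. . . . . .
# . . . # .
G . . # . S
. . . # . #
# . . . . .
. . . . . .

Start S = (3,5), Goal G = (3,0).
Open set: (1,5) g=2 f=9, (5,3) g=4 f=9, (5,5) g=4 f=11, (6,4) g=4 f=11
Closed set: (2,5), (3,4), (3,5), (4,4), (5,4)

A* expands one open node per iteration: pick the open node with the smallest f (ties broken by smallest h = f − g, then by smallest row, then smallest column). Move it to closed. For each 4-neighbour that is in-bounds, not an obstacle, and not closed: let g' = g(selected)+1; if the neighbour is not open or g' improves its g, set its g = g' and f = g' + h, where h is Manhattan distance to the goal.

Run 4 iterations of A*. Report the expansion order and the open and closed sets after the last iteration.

step 1: expand (5,3) (f=9, h=5) → closed; open now [(1,5) g=2 f=9, (5,2) g=5 f=9, (5,5) g=4 f=11, (6,3) g=5 f=11, (6,4) g=4 f=11]
step 2: expand (5,2) (f=9, h=4) → closed; open now [(1,5) g=2 f=9, (4,2) g=6 f=9, (5,1) g=6 f=9, (5,5) g=4 f=11, (6,2) g=6 f=11, (6,3) g=5 f=11, (6,4) g=4 f=11]
step 3: expand (4,2) (f=9, h=3) → closed; open now [(1,5) g=2 f=9, (3,2) g=7 f=9, (4,1) g=7 f=9, (5,1) g=6 f=9, (5,5) g=4 f=11, (6,2) g=6 f=11, (6,3) g=5 f=11, (6,4) g=4 f=11]
step 4: expand (3,2) (f=9, h=2) → closed; open now [(1,5) g=2 f=9, (2,2) g=8 f=11, (3,1) g=8 f=9, (4,1) g=7 f=9, (5,1) g=6 f=9, (5,5) g=4 f=11, (6,2) g=6 f=11, (6,3) g=5 f=11, (6,4) g=4 f=11]

order=[(5,3) → (5,2) → (4,2) → (3,2)]; open=[(1,5) g=2 f=9, (2,2) g=8 f=11, (3,1) g=8 f=9, (4,1) g=7 f=9, (5,1) g=6 f=9, (5,5) g=4 f=11, (6,2) g=6 f=11, (6,3) g=5 f=11, (6,4) g=4 f=11]; closed=[(2,5), (3,2), (3,4), (3,5), (4,2), (4,4), (5,2), (5,3), (5,4)]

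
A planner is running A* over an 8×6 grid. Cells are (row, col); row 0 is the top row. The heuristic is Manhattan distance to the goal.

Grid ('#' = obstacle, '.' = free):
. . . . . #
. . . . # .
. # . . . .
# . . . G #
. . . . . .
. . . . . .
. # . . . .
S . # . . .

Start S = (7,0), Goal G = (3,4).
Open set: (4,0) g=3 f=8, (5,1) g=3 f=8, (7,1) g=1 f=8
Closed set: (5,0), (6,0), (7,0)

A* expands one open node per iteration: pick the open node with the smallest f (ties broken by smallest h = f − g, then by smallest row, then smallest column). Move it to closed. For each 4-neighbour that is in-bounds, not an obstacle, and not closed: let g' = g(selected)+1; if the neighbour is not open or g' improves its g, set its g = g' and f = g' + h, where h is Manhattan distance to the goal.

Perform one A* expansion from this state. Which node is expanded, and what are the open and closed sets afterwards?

expanded=(4,0); open=[(4,1) g=4 f=8, (5,1) g=3 f=8, (7,1) g=1 f=8]; closed=[(4,0), (5,0), (6,0), (7,0)]

step 1: expand (4,0) (f=8, h=5) → closed; open now [(4,1) g=4 f=8, (5,1) g=3 f=8, (7,1) g=1 f=8]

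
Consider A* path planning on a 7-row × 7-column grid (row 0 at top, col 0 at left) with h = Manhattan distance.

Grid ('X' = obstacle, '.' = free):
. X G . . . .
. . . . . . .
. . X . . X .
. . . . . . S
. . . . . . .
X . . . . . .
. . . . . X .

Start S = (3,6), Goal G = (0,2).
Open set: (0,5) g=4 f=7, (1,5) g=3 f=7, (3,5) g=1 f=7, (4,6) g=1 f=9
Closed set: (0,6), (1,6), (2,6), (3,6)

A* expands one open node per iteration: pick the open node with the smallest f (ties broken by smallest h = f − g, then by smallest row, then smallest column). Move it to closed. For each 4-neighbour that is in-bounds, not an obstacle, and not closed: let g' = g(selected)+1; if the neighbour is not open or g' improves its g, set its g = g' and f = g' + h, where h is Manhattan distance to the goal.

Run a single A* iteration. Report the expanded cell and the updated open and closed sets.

expanded=(0,5); open=[(0,4) g=5 f=7, (1,5) g=3 f=7, (3,5) g=1 f=7, (4,6) g=1 f=9]; closed=[(0,5), (0,6), (1,6), (2,6), (3,6)]

step 1: expand (0,5) (f=7, h=3) → closed; open now [(0,4) g=5 f=7, (1,5) g=3 f=7, (3,5) g=1 f=7, (4,6) g=1 f=9]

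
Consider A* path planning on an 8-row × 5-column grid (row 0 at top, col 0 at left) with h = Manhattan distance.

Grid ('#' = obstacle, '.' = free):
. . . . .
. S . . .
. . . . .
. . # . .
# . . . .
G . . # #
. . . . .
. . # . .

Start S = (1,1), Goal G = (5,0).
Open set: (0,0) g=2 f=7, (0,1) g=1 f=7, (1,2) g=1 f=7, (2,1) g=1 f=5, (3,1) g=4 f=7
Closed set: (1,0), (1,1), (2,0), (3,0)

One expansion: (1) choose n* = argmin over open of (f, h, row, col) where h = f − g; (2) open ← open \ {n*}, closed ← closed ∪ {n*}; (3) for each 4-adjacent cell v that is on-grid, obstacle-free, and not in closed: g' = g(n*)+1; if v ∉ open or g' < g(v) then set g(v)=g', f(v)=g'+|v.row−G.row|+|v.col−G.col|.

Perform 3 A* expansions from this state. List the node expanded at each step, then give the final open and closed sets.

order=[(2,1) → (3,1) → (4,1)]; open=[(0,0) g=2 f=7, (0,1) g=1 f=7, (1,2) g=1 f=7, (2,2) g=2 f=7, (4,2) g=4 f=7, (5,1) g=4 f=5]; closed=[(1,0), (1,1), (2,0), (2,1), (3,0), (3,1), (4,1)]

step 1: expand (2,1) (f=5, h=4) → closed; open now [(0,0) g=2 f=7, (0,1) g=1 f=7, (1,2) g=1 f=7, (2,2) g=2 f=7, (3,1) g=2 f=5]
step 2: expand (3,1) (f=5, h=3) → closed; open now [(0,0) g=2 f=7, (0,1) g=1 f=7, (1,2) g=1 f=7, (2,2) g=2 f=7, (4,1) g=3 f=5]
step 3: expand (4,1) (f=5, h=2) → closed; open now [(0,0) g=2 f=7, (0,1) g=1 f=7, (1,2) g=1 f=7, (2,2) g=2 f=7, (4,2) g=4 f=7, (5,1) g=4 f=5]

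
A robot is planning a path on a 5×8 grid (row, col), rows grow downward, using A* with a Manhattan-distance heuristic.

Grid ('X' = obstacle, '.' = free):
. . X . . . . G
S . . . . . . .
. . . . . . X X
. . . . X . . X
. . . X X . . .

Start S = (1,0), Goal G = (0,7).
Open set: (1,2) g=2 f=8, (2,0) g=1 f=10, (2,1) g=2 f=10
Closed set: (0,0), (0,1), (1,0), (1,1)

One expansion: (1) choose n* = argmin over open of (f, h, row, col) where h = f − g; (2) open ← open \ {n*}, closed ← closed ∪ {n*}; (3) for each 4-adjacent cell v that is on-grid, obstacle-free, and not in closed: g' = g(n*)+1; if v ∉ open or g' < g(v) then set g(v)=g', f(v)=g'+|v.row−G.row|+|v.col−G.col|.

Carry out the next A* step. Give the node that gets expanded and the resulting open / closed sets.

expanded=(1,2); open=[(1,3) g=3 f=8, (2,0) g=1 f=10, (2,1) g=2 f=10, (2,2) g=3 f=10]; closed=[(0,0), (0,1), (1,0), (1,1), (1,2)]

step 1: expand (1,2) (f=8, h=6) → closed; open now [(1,3) g=3 f=8, (2,0) g=1 f=10, (2,1) g=2 f=10, (2,2) g=3 f=10]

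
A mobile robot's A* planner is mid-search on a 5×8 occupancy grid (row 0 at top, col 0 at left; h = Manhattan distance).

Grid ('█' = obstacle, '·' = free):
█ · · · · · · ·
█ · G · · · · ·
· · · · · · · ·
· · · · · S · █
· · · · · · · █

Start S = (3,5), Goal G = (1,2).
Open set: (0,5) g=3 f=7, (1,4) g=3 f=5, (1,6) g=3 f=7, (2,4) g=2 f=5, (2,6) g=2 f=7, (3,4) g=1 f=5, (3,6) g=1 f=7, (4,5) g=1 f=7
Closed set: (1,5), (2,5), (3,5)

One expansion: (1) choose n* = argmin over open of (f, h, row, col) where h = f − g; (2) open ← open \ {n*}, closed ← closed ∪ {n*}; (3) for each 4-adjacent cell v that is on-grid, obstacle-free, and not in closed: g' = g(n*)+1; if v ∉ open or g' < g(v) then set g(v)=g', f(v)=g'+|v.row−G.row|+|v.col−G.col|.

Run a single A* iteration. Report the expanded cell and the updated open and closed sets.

step 1: expand (1,4) (f=5, h=2) → closed; open now [(0,4) g=4 f=7, (0,5) g=3 f=7, (1,3) g=4 f=5, (1,6) g=3 f=7, (2,4) g=2 f=5, (2,6) g=2 f=7, (3,4) g=1 f=5, (3,6) g=1 f=7, (4,5) g=1 f=7]

expanded=(1,4); open=[(0,4) g=4 f=7, (0,5) g=3 f=7, (1,3) g=4 f=5, (1,6) g=3 f=7, (2,4) g=2 f=5, (2,6) g=2 f=7, (3,4) g=1 f=5, (3,6) g=1 f=7, (4,5) g=1 f=7]; closed=[(1,4), (1,5), (2,5), (3,5)]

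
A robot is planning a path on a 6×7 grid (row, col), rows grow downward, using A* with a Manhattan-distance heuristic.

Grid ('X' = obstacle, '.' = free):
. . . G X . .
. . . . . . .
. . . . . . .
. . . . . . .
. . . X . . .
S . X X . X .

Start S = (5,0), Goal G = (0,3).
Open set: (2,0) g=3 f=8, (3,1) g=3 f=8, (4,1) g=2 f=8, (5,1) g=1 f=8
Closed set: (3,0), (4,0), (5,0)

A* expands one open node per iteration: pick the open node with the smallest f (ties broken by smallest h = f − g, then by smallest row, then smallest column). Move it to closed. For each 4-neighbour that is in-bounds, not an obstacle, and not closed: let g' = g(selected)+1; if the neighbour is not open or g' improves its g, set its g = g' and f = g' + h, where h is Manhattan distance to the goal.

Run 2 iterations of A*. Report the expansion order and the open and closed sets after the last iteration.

order=[(2,0) → (1,0)]; open=[(0,0) g=5 f=8, (1,1) g=5 f=8, (2,1) g=4 f=8, (3,1) g=3 f=8, (4,1) g=2 f=8, (5,1) g=1 f=8]; closed=[(1,0), (2,0), (3,0), (4,0), (5,0)]

step 1: expand (2,0) (f=8, h=5) → closed; open now [(1,0) g=4 f=8, (2,1) g=4 f=8, (3,1) g=3 f=8, (4,1) g=2 f=8, (5,1) g=1 f=8]
step 2: expand (1,0) (f=8, h=4) → closed; open now [(0,0) g=5 f=8, (1,1) g=5 f=8, (2,1) g=4 f=8, (3,1) g=3 f=8, (4,1) g=2 f=8, (5,1) g=1 f=8]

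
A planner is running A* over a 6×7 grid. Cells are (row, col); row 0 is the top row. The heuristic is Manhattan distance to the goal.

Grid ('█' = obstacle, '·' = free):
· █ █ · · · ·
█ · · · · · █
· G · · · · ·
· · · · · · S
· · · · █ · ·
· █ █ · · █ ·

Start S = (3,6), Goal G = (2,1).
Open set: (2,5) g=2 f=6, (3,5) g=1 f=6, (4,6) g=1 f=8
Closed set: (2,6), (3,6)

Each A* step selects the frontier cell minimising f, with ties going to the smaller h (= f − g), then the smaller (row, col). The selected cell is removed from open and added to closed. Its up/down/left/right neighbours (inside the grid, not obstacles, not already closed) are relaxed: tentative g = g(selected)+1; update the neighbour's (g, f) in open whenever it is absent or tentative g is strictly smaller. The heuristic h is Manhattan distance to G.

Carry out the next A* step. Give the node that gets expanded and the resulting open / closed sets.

expanded=(2,5); open=[(1,5) g=3 f=8, (2,4) g=3 f=6, (3,5) g=1 f=6, (4,6) g=1 f=8]; closed=[(2,5), (2,6), (3,6)]

step 1: expand (2,5) (f=6, h=4) → closed; open now [(1,5) g=3 f=8, (2,4) g=3 f=6, (3,5) g=1 f=6, (4,6) g=1 f=8]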